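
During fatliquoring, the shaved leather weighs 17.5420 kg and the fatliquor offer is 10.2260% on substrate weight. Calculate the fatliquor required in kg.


Formula: Fat = substrate * pct / 100
Substituting: Fat = 17.5420 * 10.2260 / 100
Result: 1.7938 kg


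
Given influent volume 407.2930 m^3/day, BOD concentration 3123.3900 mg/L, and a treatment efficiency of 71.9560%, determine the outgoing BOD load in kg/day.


Load_in = volume * conc / 1000 = 407.2930 * 3123.3900 / 1000 = 1272.1349 kg/day
Removed = Load_in * eff / 100 = 1272.1349 * 71.9560 / 100 = 915.3774 kg/day
Load_out = Load_in - Removed = 1272.1349 - 915.3774 = 356.7575 kg/day


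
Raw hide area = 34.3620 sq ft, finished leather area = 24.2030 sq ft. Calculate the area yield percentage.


Formula: Yield = finished / raw * 100
Substituting: Yield = 24.2030 / 34.3620 * 100
Result: 70.4354 %


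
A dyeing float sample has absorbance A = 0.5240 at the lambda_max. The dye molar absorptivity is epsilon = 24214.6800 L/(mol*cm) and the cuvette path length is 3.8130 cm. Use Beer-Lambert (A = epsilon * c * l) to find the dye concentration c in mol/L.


Formula: c = A / (epsilon * l)
Substituting: c = 0.5240 / (24214.6800 * 3.8130)
Result: 5.6753e-06 mol/L


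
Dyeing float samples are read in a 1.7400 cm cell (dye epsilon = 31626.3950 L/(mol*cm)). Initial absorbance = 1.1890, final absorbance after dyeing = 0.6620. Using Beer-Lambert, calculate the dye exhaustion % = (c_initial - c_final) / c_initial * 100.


c_initial = A_i / (epsilon * l) = 1.1890 / (31626.3950 * 1.7400) = 2.1606e-05 mol/L
c_final = A_f / (epsilon * l) = 0.6620 / (31626.3950 * 1.7400) = 1.2030e-05 mol/L
Exhaustion = (c_initial - c_final) / c_initial * 100 = (2.1606e-05 - 1.2030e-05) / 2.1606e-05 * 100 = 44.3230 %


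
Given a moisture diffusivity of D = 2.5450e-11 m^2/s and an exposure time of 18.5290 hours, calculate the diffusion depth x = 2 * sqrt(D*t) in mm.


t = 18.5290 hr * 3600 = 66704.4000 s
D * t = 2.5450e-11 * 66704.4000 = 1.6976e-06
x = 2 * sqrt(D*t) = 2 * sqrt(1.6976e-06) = 0.00260586 m = 2.6059 mm


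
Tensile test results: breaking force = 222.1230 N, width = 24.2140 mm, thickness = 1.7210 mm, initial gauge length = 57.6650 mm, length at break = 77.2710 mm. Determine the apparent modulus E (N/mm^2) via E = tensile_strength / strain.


TS = F / (w * t) = 222.1230 / (24.2140 * 1.7210) = 5.3302 N/mm^2
strain = (Lf - L0) / L0 = (77.2710 - 57.6650) / 57.6650 = 0.3400
E = TS / strain = 5.3302 / 0.3400 = 15.6772 N/mm^2


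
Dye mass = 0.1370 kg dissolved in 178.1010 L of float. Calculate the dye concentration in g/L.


Formula: Conc = dye_mass(kg) / volume(L) * 1000
Substituting: Conc = 0.1370 / 178.1010 * 1000
Result: 0.7692 g/L


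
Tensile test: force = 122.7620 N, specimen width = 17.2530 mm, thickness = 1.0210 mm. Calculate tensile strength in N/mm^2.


Formula: TS = force / (width * thickness)
Substituting: TS = 122.7620 / (17.2530 * 1.0210)
Result: 6.9691 N/mm^2


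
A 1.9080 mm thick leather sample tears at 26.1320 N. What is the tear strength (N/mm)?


Formula: Tear strength = force / thickness
Substituting: Tear strength = 26.1320 / 1.9080
Result: 13.6960 N/mm


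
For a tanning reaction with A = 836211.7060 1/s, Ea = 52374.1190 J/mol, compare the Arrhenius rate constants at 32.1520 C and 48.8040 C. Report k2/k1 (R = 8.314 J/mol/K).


T1 = 32.1520 + 273.15 = 305.3020 K; T2 = 48.8040 + 273.15 = 321.9540 K
k1 = A * exp(-Ea/(R*T1)) = 836211.7060 * exp(-52374.1190/(8.314*305.3020)) = 9.1457e-04 1/s
k2 = A * exp(-Ea/(R*T2)) = 836211.7060 * exp(-52374.1190/(8.314*321.9540)) = 0.00265888 1/s
k2/k1 = 0.00265888 / 9.1457e-04 = 2.9073


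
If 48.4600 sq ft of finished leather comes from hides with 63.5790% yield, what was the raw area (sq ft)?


Formula: raw = finished * 100 / yield
Substituting: raw = 48.4600 * 100 / 63.5790
Result: 76.2201 sq ft


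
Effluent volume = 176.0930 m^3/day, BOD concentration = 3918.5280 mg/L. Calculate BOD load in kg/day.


Formula: BOD_load = volume * conc / 1000
Substituting: BOD_load = 176.0930 * 3918.5280 / 1000
Result: 690.0254 kg/day


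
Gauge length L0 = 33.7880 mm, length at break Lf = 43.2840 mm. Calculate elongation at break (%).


Formula: Elongation = (Lf - L0) / L0 * 100
Substituting: Elongation = (43.2840 - 33.7880) / 33.7880 * 100
Result: 28.1047 %


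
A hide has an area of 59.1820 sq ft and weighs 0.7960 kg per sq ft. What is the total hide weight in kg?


Formula: Weight = area * weight_per_sqft
Substituting: Weight = 59.1820 * 0.7960
Result: 47.1089 kg


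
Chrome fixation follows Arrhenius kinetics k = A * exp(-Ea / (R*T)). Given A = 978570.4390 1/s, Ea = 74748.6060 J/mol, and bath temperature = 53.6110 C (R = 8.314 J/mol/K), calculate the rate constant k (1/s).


T_K = T_C + 273.15 = 53.6110 + 273.15 = 326.7610 K
exponent = -Ea / (R * T_K) = -74748.6060 / (8.314 * 326.7610) = -27.5146
k = A * exp(exponent) = 978570.4390 * exp(-27.5146) = 1.0994e-06 1/s


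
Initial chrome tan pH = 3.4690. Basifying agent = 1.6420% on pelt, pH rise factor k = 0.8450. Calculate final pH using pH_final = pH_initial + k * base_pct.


Formula: pH_final = pH_initial + k * base_pct
Substituting: pH_final = 3.4690 + 0.8450 * 1.6420
Result: 4.8565


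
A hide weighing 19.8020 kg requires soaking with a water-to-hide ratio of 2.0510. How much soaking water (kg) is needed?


Formula: Water = hide_weight * ratio
Substituting: Water = 19.8020 * 2.0510
Result: 40.6139 kg


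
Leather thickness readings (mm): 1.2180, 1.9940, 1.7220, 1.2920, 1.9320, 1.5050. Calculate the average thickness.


Formula: Average = sum / n
Substituting: Average = 9.6630 / 6
Result: 1.6105 mm


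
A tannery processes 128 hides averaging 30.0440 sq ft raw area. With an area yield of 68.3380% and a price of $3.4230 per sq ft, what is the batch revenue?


Raw_total = N * avg_area = 128 * 30.0440 = 3845.6320 sq ft
Finished = Raw_total * yield / 100 = 3845.6320 * 68.3380 / 100 = 2628.0280 sq ft
Value = Finished * price = 2628.0280 * 3.4230 = 8995.7398 $


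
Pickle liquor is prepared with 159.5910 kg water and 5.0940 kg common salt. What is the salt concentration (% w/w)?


Formula: Conc = salt / (water + salt) * 100
Substituting: Conc = 5.0940 / (159.5910 + 5.0940) * 100
Result: 3.0932 %


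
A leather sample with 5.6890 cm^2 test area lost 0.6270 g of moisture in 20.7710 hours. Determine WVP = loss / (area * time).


Formula: WVP = loss / (area * time)
Substituting: WVP = 0.6270 / (5.6890 * 20.7710)
Result: 0.00530608 g/(cm^2*hr)


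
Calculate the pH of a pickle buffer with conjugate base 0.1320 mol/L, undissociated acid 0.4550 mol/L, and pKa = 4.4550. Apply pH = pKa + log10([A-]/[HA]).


ratio = [A-] / [HA] = 0.1320 / 0.4550 = 0.2901
log10(ratio) = -0.5374
pH = pKa + log10(ratio) = 4.4550 - 0.5374 = 3.9176


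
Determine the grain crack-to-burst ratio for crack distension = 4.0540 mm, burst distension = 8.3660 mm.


Formula: Ratio = crack / burst
Substituting: Ratio = 4.0540 / 8.3660
Result: 0.4846


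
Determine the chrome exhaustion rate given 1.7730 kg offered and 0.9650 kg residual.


Formula: Uptake = (offered - residual) / offered * 100
Substituting: Uptake = (1.7730 - 0.9650) / 1.7730 * 100
Result: 45.5725 %


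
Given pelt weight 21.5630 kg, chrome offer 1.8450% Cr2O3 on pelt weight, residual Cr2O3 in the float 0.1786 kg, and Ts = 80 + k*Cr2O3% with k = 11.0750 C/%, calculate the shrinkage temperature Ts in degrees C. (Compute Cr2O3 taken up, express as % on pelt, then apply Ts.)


Offered = pelt * offer_pct / 100 = 21.5630 * 1.8450 / 100 = 0.3978 kg
Uptake = offered - residual = 0.3978 - 0.1786 = 0.2192 kg
Cr2O3% on pelt = uptake / pelt * 100 = 0.2192 / 21.5630 * 100 = 1.0167 %
Ts = 80 + k * Cr2O3% = 80 + 11.0750 * 1.0167 = 91.2603 C


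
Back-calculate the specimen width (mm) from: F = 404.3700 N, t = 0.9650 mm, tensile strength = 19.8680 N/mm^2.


Formula: w = F / (TS * t)
Substituting: w = 404.3700 / (19.8680 * 0.9650)
Result: 21.0910 mm


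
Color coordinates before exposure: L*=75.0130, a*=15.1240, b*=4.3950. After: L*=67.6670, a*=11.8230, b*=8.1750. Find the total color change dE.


dL = -7.3460, da = -3.3010, db = 3.7800
dE = sqrt((-7.3460)^2 + (-3.3010)^2 + 3.7800^2) = 8.8966


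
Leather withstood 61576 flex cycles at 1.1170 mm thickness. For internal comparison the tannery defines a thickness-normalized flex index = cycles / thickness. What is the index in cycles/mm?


Formula: Index = cycles / thickness
Substituting: Index = 61576 / 1.1170
Result: 55126.2310 cycles/mm


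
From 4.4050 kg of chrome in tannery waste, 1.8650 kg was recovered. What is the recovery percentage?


Formula: Recovery = recovered / input * 100
Substituting: Recovery = 1.8650 / 4.4050 * 100
Result: 42.3383 %


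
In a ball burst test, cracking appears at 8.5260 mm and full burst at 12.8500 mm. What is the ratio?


Formula: Ratio = crack / burst
Substituting: Ratio = 8.5260 / 12.8500
Result: 0.6635


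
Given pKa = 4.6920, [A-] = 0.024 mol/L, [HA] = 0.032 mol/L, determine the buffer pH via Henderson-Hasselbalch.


ratio = [A-] / [HA] = 0.024 / 0.032 = 0.7500
log10(ratio) = -0.1249
pH = pKa + log10(ratio) = 4.6920 - 0.1249 = 4.5671


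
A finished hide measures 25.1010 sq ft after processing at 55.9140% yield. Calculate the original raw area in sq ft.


Formula: raw = finished * 100 / yield
Substituting: raw = 25.1010 * 100 / 55.9140
Result: 44.8922 sq ft


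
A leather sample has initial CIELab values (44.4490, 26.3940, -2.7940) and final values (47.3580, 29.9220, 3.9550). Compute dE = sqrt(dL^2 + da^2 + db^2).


dL = 2.9090, da = 3.5280, db = 6.7490
dE = sqrt(2.9090^2 + 3.5280^2 + 6.7490^2) = 8.1522


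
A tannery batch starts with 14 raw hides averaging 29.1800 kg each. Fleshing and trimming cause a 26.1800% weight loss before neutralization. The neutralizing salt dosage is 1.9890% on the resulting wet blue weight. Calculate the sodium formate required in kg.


Total_raw = N * avg_wt = 14 * 29.1800 = 408.5200 kg
Substrate = Total_raw * (1 - loss/100) = 408.5200 * (1 - 26.1800/100) = 301.5695 kg
Neutralizer = Substrate * pct / 100 = 301.5695 * 1.9890 / 100 = 5.9982 kg


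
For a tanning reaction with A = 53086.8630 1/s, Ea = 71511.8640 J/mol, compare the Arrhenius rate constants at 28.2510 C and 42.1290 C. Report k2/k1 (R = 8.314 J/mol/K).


T1 = 28.2510 + 273.15 = 301.4010 K; T2 = 42.1290 + 273.15 = 315.2790 K
k1 = A * exp(-Ea/(R*T1)) = 53086.8630 * exp(-71511.8640/(8.314*301.4010)) = 2.1434e-08 1/s
k2 = A * exp(-Ea/(R*T2)) = 53086.8630 * exp(-71511.8640/(8.314*315.2790)) = 7.5275e-08 1/s
k2/k1 = 7.5275e-08 / 2.1434e-08 = 3.5120


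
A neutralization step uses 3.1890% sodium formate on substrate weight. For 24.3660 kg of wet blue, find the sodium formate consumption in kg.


Formula: Neutralizer = substrate * pct / 100
Substituting: Neutralizer = 24.3660 * 3.1890 / 100
Result: 0.7770 kg


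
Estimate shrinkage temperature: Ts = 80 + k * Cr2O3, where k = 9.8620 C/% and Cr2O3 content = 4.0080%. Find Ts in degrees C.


Formula: Ts = 80 + k * Cr2O3
Substituting: Ts = 80 + 9.8620 * 4.0080
Result: 119.5269 C


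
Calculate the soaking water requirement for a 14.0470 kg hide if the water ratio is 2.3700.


Formula: Water = hide_weight * ratio
Substituting: Water = 14.0470 * 2.3700
Result: 33.2914 kg


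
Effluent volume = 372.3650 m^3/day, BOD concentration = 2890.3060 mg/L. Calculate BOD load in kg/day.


Formula: BOD_load = volume * conc / 1000
Substituting: BOD_load = 372.3650 * 2890.3060 / 1000
Result: 1076.2488 kg/day


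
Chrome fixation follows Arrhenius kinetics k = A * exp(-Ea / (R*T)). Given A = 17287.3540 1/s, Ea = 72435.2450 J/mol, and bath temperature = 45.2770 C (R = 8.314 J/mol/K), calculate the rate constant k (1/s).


T_K = T_C + 273.15 = 45.2770 + 273.15 = 318.4270 K
exponent = -Ea / (R * T_K) = -72435.2450 / (8.314 * 318.4270) = -27.3609
k = A * exp(exponent) = 17287.3540 * exp(-27.3609) = 2.2649e-08 1/s


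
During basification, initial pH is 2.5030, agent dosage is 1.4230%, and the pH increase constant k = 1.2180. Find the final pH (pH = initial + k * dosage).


Formula: pH_final = pH_initial + k * base_pct
Substituting: pH_final = 2.5030 + 1.2180 * 1.4230
Result: 4.2362


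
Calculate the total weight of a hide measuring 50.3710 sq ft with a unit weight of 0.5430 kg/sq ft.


Formula: Weight = area * weight_per_sqft
Substituting: Weight = 50.3710 * 0.5430
Result: 27.3515 kg


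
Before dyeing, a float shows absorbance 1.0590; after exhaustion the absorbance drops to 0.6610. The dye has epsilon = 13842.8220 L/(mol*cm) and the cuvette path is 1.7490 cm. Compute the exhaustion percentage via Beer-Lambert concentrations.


c_initial = A_i / (epsilon * l) = 1.0590 / (13842.8220 * 1.7490) = 4.3740e-05 mol/L
c_final = A_f / (epsilon * l) = 0.6610 / (13842.8220 * 1.7490) = 2.7302e-05 mol/L
Exhaustion = (c_initial - c_final) / c_initial * 100 = (4.3740e-05 - 2.7302e-05) / 4.3740e-05 * 100 = 37.5826 %


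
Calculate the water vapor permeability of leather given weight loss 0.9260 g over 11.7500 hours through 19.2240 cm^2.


Formula: WVP = loss / (area * time)
Substituting: WVP = 0.9260 / (19.2240 * 11.7500)
Result: 0.00409949 g/(cm^2*hr)


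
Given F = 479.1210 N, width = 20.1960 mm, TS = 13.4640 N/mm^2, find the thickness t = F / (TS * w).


Formula: t = F / (TS * w)
Substituting: t = 479.1210 / (13.4640 * 20.1960)
Result: 1.7620 mm


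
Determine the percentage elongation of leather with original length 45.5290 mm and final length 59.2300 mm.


Formula: Elongation = (Lf - L0) / L0 * 100
Substituting: Elongation = (59.2300 - 45.5290) / 45.5290 * 100
Result: 30.0929 %


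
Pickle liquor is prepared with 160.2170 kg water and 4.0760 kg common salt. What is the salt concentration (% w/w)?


Formula: Conc = salt / (water + salt) * 100
Substituting: Conc = 4.0760 / (160.2170 + 4.0760) * 100
Result: 2.4809 %


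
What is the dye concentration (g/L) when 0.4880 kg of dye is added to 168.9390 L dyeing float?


Formula: Conc = dye_mass(kg) / volume(L) * 1000
Substituting: Conc = 0.4880 / 168.9390 * 1000
Result: 2.8886 g/L


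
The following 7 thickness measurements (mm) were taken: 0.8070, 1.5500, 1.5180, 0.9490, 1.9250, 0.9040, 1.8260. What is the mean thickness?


Formula: Average = sum / n
Substituting: Average = 9.4790 / 7
Result: 1.3541 mm


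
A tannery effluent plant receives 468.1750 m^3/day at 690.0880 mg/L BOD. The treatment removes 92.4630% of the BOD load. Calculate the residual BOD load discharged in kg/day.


Load_in = volume * conc / 1000 = 468.1750 * 690.0880 / 1000 = 323.0819 kg/day
Removed = Load_in * eff / 100 = 323.0819 * 92.4630 / 100 = 298.7313 kg/day
Load_out = Load_in - Removed = 323.0819 - 298.7313 = 24.3507 kg/day


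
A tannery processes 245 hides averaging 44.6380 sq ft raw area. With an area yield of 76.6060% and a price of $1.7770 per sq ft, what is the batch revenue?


Raw_total = N * avg_area = 245 * 44.6380 = 10936.3100 sq ft
Finished = Raw_total * yield / 100 = 10936.3100 * 76.6060 / 100 = 8377.8696 sq ft
Value = Finished * price = 8377.8696 * 1.7770 = 14887.4743 $


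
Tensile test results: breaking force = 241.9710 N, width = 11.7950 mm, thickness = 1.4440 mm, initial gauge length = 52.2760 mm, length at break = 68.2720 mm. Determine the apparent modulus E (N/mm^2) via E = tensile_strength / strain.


TS = F / (w * t) = 241.9710 / (11.7950 * 1.4440) = 14.2069 N/mm^2
strain = (Lf - L0) / L0 = (68.2720 - 52.2760) / 52.2760 = 0.3060
E = TS / strain = 14.2069 / 0.3060 = 46.4290 N/mm^2


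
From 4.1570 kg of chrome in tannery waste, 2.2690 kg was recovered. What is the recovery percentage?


Formula: Recovery = recovered / input * 100
Substituting: Recovery = 2.2690 / 4.1570 * 100
Result: 54.5826 %


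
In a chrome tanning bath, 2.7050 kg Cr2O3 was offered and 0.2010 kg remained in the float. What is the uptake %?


Formula: Uptake = (offered - residual) / offered * 100
Substituting: Uptake = (2.7050 - 0.2010) / 2.7050 * 100
Result: 92.5693 %


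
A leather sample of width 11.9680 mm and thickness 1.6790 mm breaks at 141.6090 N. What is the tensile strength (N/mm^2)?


Formula: TS = force / (width * thickness)
Substituting: TS = 141.6090 / (11.9680 * 1.6790)
Result: 7.0472 N/mm^2


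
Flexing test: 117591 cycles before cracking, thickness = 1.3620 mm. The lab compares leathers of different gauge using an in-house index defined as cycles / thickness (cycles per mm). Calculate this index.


Formula: Index = cycles / thickness
Substituting: Index = 117591 / 1.3620
Result: 86337.0044 cycles/mm


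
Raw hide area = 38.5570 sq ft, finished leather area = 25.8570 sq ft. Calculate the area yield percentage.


Formula: Yield = finished / raw * 100
Substituting: Yield = 25.8570 / 38.5570 * 100
Result: 67.0618 %


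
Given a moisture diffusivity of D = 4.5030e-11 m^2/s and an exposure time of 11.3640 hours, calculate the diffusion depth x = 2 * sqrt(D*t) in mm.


t = 11.3640 hr * 3600 = 40910.4000 s
D * t = 4.5030e-11 * 40910.4000 = 1.8422e-06
x = 2 * sqrt(D*t) = 2 * sqrt(1.8422e-06) = 0.00271455 m = 2.7145 mm


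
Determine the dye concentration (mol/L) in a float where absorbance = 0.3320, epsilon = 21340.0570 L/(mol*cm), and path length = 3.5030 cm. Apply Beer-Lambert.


Formula: c = A / (epsilon * l)
Substituting: c = 0.3320 / (21340.0570 * 3.5030)
Result: 4.4412e-06 mol/L


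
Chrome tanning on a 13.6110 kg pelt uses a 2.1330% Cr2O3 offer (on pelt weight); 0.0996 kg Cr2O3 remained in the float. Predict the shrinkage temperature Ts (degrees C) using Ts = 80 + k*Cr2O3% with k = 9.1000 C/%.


Offered = pelt * offer_pct / 100 = 13.6110 * 2.1330 / 100 = 0.2903 kg
Uptake = offered - residual = 0.2903 - 0.0996 = 0.1907 kg
Cr2O3% on pelt = uptake / pelt * 100 = 0.1907 / 13.6110 * 100 = 1.4012 %
Ts = 80 + k * Cr2O3% = 80 + 9.1000 * 1.4012 = 92.7513 C


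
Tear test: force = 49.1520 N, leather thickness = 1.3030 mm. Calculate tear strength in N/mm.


Formula: Tear strength = force / thickness
Substituting: Tear strength = 49.1520 / 1.3030
Result: 37.7222 N/mm


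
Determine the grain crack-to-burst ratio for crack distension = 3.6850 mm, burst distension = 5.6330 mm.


Formula: Ratio = crack / burst
Substituting: Ratio = 3.6850 / 5.6330
Result: 0.6542


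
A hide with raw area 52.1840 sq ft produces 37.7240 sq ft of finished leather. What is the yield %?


Formula: Yield = finished / raw * 100
Substituting: Yield = 37.7240 / 52.1840 * 100
Result: 72.2904 %


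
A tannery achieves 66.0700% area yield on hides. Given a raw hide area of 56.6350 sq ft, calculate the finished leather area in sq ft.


Formula: finished = raw * yield / 100
Substituting: finished = 56.6350 * 66.0700 / 100
Result: 37.4187 sq ft


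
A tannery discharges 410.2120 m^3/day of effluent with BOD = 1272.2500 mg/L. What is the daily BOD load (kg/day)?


Formula: BOD_load = volume * conc / 1000
Substituting: BOD_load = 410.2120 * 1272.2500 / 1000
Result: 521.8922 kg/day


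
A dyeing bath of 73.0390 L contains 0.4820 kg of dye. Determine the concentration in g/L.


Formula: Conc = dye_mass(kg) / volume(L) * 1000
Substituting: Conc = 0.4820 / 73.0390 * 1000
Result: 6.5992 g/L


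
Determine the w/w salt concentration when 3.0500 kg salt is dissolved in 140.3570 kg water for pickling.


Formula: Conc = salt / (water + salt) * 100
Substituting: Conc = 3.0500 / (140.3570 + 3.0500) * 100
Result: 2.1268 %


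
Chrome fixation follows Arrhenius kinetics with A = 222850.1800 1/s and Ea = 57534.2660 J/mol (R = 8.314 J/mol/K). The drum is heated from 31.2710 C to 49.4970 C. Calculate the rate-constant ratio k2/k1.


T1 = 31.2710 + 273.15 = 304.4210 K; T2 = 49.4970 + 273.15 = 322.6470 K
k1 = A * exp(-Ea/(R*T1)) = 222850.1800 * exp(-57534.2660/(8.314*304.4210)) = 2.9890e-05 1/s
k2 = A * exp(-Ea/(R*T2)) = 222850.1800 * exp(-57534.2660/(8.314*322.6470)) = 1.0795e-04 1/s
k2/k1 = 1.0795e-04 / 2.9890e-05 = 3.6115


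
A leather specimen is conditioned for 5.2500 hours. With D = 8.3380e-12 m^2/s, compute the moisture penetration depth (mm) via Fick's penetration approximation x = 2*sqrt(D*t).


t = 5.2500 hr * 3600 = 18900.0000 s
D * t = 8.3380e-12 * 18900.0000 = 1.5759e-07
x = 2 * sqrt(D*t) = 2 * sqrt(1.5759e-07) = 7.9395e-04 m = 0.7939 mm


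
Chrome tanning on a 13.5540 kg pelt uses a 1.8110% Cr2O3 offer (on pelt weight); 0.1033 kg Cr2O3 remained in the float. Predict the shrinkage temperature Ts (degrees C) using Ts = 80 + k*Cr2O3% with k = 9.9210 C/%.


Offered = pelt * offer_pct / 100 = 13.5540 * 1.8110 / 100 = 0.2455 kg
Uptake = offered - residual = 0.2455 - 0.1033 = 0.1422 kg
Cr2O3% on pelt = uptake / pelt * 100 = 0.1422 / 13.5540 * 100 = 1.0489 %
Ts = 80 + k * Cr2O3% = 80 + 9.9210 * 1.0489 = 90.4058 C


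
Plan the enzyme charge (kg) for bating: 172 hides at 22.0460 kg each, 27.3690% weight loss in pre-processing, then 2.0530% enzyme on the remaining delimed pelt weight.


Total_raw = N * avg_wt = 172 * 22.0460 = 3791.9120 kg
Substrate = Total_raw * (1 - loss/100) = 3791.9120 * (1 - 27.3690/100) = 2754.1036 kg
Enzyme = Substrate * pct / 100 = 2754.1036 * 2.0530 / 100 = 56.5417 kg


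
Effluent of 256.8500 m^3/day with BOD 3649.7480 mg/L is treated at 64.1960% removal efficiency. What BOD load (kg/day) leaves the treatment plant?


Load_in = volume * conc / 1000 = 256.8500 * 3649.7480 / 1000 = 937.4378 kg/day
Removed = Load_in * eff / 100 = 937.4378 * 64.1960 / 100 = 601.7976 kg/day
Load_out = Load_in - Removed = 937.4378 - 601.7976 = 335.6402 kg/day


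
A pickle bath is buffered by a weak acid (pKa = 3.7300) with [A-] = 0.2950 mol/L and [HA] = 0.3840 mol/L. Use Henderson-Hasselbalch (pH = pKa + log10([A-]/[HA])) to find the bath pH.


ratio = [A-] / [HA] = 0.2950 / 0.3840 = 0.7682
log10(ratio) = -0.1145
pH = pKa + log10(ratio) = 3.7300 - 0.1145 = 3.6155


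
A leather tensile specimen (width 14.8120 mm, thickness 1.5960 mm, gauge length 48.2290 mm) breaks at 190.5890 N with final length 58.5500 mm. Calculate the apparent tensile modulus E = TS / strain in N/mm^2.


TS = F / (w * t) = 190.5890 / (14.8120 * 1.5960) = 8.0622 N/mm^2
strain = (Lf - L0) / L0 = (58.5500 - 48.2290) / 48.2290 = 0.2140
E = TS / strain = 8.0622 / 0.2140 = 37.6737 N/mm^2


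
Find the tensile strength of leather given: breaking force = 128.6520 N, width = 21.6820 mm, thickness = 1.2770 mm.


Formula: TS = force / (width * thickness)
Substituting: TS = 128.6520 / (21.6820 * 1.2770)
Result: 4.6465 N/mm^2


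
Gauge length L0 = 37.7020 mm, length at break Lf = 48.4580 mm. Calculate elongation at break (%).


Formula: Elongation = (Lf - L0) / L0 * 100
Substituting: Elongation = (48.4580 - 37.7020) / 37.7020 * 100
Result: 28.5290 %


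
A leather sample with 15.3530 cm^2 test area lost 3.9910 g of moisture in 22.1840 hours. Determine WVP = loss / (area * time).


Formula: WVP = loss / (area * time)
Substituting: WVP = 3.9910 / (15.3530 * 22.1840)
Result: 0.0117179 g/(cm^2*hr)


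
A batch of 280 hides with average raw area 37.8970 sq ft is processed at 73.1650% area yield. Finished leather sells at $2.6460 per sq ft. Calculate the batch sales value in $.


Raw_total = N * avg_area = 280 * 37.8970 = 10611.1600 sq ft
Finished = Raw_total * yield / 100 = 10611.1600 * 73.1650 / 100 = 7763.6552 sq ft
Value = Finished * price = 7763.6552 * 2.6460 = 20542.6317 $


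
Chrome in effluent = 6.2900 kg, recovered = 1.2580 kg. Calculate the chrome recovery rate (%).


Formula: Recovery = recovered / input * 100
Substituting: Recovery = 1.2580 / 6.2900 * 100
Result: 20.0000 %


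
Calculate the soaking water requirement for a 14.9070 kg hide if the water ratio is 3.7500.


Formula: Water = hide_weight * ratio
Substituting: Water = 14.9070 * 3.7500
Result: 55.9012 kg


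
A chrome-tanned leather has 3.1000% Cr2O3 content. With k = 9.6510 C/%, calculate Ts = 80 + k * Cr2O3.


Formula: Ts = 80 + k * Cr2O3
Substituting: Ts = 80 + 9.6510 * 3.1000
Result: 109.9181 C


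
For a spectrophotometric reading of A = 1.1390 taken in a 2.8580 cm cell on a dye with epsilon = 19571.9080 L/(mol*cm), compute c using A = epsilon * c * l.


Formula: c = A / (epsilon * l)
Substituting: c = 1.1390 / (19571.9080 * 2.8580)
Result: 2.0362e-05 mol/L


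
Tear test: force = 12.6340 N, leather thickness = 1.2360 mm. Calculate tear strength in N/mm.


Formula: Tear strength = force / thickness
Substituting: Tear strength = 12.6340 / 1.2360
Result: 10.2217 N/mm


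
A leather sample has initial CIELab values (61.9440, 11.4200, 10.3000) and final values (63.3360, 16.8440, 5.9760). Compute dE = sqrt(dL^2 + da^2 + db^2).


dL = 1.3920, da = 5.4240, db = -4.3240
dE = sqrt(1.3920^2 + 5.4240^2 + (-4.3240)^2) = 7.0749


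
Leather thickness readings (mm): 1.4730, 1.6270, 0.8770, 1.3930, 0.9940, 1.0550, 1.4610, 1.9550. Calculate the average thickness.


Formula: Average = sum / n
Substituting: Average = 10.8350 / 8
Result: 1.3544 mm


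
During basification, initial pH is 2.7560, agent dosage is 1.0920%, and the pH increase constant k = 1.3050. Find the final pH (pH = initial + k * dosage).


Formula: pH_final = pH_initial + k * base_pct
Substituting: pH_final = 2.7560 + 1.3050 * 1.0920
Result: 4.1811


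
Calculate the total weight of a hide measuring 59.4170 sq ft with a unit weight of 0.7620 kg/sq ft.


Formula: Weight = area * weight_per_sqft
Substituting: Weight = 59.4170 * 0.7620
Result: 45.2758 kg


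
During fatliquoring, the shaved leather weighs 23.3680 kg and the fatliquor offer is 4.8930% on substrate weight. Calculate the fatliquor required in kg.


Formula: Fat = substrate * pct / 100
Substituting: Fat = 23.3680 * 4.8930 / 100
Result: 1.1434 kg


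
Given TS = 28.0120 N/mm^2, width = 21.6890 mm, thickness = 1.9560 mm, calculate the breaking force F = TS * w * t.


Formula: F = TS * w * t
Substituting: F = 28.0120 * 21.6890 * 1.9560
Result: 1188.3722 N


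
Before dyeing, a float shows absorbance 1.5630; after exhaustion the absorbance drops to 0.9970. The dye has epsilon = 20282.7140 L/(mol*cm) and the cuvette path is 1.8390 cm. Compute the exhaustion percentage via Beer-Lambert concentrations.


c_initial = A_i / (epsilon * l) = 1.5630 / (20282.7140 * 1.8390) = 4.1904e-05 mol/L
c_final = A_f / (epsilon * l) = 0.9970 / (20282.7140 * 1.8390) = 2.6729e-05 mol/L
Exhaustion = (c_initial - c_final) / c_initial * 100 = (4.1904e-05 - 2.6729e-05) / 4.1904e-05 * 100 = 36.2124 %


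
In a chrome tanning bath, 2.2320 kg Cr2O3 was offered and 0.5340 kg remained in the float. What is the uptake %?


Formula: Uptake = (offered - residual) / offered * 100
Substituting: Uptake = (2.2320 - 0.5340) / 2.2320 * 100
Result: 76.0753 %


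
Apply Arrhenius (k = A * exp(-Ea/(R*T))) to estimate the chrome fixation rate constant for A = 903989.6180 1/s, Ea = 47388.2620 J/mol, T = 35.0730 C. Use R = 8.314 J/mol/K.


T_K = T_C + 273.15 = 35.0730 + 273.15 = 308.2230 K
exponent = -Ea / (R * T_K) = -47388.2620 / (8.314 * 308.2230) = -18.4925
k = A * exp(exponent) = 903989.6180 * exp(-18.4925) = 0.00841339 1/s


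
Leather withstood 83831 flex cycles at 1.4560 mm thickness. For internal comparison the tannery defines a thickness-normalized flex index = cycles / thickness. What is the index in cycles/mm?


Formula: Index = cycles / thickness
Substituting: Index = 83831 / 1.4560
Result: 57576.2363 cycles/mm


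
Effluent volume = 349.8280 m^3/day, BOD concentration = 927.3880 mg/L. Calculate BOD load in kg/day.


Formula: BOD_load = volume * conc / 1000
Substituting: BOD_load = 349.8280 * 927.3880 / 1000
Result: 324.4263 kg/day


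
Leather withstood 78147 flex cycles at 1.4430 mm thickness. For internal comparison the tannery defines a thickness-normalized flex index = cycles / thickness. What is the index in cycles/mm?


Formula: Index = cycles / thickness
Substituting: Index = 78147 / 1.4430
Result: 54155.9252 cycles/mm


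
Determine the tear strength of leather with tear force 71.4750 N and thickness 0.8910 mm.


Formula: Tear strength = force / thickness
Substituting: Tear strength = 71.4750 / 0.8910
Result: 80.2189 N/mm


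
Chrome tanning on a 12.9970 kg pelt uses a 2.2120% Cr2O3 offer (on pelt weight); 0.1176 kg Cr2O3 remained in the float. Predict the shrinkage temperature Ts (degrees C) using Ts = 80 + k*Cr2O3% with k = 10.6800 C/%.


Offered = pelt * offer_pct / 100 = 12.9970 * 2.2120 / 100 = 0.2875 kg
Uptake = offered - residual = 0.2875 - 0.1176 = 0.1699 kg
Cr2O3% on pelt = uptake / pelt * 100 = 0.1699 / 12.9970 * 100 = 1.3072 %
Ts = 80 + k * Cr2O3% = 80 + 10.6800 * 1.3072 = 93.9606 C


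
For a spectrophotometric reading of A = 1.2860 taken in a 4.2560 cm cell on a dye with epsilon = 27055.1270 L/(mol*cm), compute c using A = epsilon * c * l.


Formula: c = A / (epsilon * l)
Substituting: c = 1.2860 / (27055.1270 * 4.2560)
Result: 1.1168e-05 mol/L


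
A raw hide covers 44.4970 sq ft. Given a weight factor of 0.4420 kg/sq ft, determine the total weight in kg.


Formula: Weight = area * weight_per_sqft
Substituting: Weight = 44.4970 * 0.4420
Result: 19.6677 kg


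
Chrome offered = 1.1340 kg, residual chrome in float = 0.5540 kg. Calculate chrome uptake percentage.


Formula: Uptake = (offered - residual) / offered * 100
Substituting: Uptake = (1.1340 - 0.5540) / 1.1340 * 100
Result: 51.1464 %


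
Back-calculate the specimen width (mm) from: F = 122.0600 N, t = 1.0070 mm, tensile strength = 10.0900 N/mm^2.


Formula: w = F / (TS * t)
Substituting: w = 122.0600 / (10.0900 * 1.0070)
Result: 12.0130 mm


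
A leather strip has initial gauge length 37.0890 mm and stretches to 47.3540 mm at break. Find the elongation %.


Formula: Elongation = (Lf - L0) / L0 * 100
Substituting: Elongation = (47.3540 - 37.0890) / 37.0890 * 100
Result: 27.6767 %


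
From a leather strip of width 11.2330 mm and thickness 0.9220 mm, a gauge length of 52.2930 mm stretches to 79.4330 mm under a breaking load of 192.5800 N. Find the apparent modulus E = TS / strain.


TS = F / (w * t) = 192.5800 / (11.2330 * 0.9220) = 18.5945 N/mm^2
strain = (Lf - L0) / L0 = (79.4330 - 52.2930) / 52.2930 = 0.5190
E = TS / strain = 18.5945 / 0.5190 = 35.8276 N/mm^2


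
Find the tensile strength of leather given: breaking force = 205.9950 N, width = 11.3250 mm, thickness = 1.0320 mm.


Formula: TS = force / (width * thickness)
Substituting: TS = 205.9950 / (11.3250 * 1.0320)
Result: 17.6254 N/mm^2


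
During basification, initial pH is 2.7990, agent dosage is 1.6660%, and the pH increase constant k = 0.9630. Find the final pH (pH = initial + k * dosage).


Formula: pH_final = pH_initial + k * base_pct
Substituting: pH_final = 2.7990 + 0.9630 * 1.6660
Result: 4.4034


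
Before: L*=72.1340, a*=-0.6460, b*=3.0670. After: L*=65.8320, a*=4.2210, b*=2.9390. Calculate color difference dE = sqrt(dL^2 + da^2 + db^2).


dL = -6.3020, da = 4.8670, db = -0.1280
dE = sqrt((-6.3020)^2 + 4.8670^2 + (-0.1280)^2) = 7.9636


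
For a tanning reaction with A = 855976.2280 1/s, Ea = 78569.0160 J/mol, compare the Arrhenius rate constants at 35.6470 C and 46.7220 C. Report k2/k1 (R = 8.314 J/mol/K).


T1 = 35.6470 + 273.15 = 308.7970 K; T2 = 46.7220 + 273.15 = 319.8720 K
k1 = A * exp(-Ea/(R*T1)) = 855976.2280 * exp(-78569.0160/(8.314*308.7970)) = 4.3815e-08 1/s
k2 = A * exp(-Ea/(R*T2)) = 855976.2280 * exp(-78569.0160/(8.314*319.8720)) = 1.2641e-07 1/s
k2/k1 = 1.2641e-07 / 4.3815e-08 = 2.8852


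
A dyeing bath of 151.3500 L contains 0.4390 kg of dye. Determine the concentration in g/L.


Formula: Conc = dye_mass(kg) / volume(L) * 1000
Substituting: Conc = 0.4390 / 151.3500 * 1000
Result: 2.9006 g/L


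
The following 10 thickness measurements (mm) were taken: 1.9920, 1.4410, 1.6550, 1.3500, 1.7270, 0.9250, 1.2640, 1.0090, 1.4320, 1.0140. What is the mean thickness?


Formula: Average = sum / n
Substituting: Average = 13.8090 / 10
Result: 1.3809 mm


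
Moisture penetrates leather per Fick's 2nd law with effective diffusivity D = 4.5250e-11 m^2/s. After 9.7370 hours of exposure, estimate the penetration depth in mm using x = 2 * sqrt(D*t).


t = 9.7370 hr * 3600 = 35053.2000 s
D * t = 4.5250e-11 * 35053.2000 = 1.5862e-06
x = 2 * sqrt(D*t) = 2 * sqrt(1.5862e-06) = 0.00251885 m = 2.5189 mm


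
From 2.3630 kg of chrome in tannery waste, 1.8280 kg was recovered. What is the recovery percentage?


Formula: Recovery = recovered / input * 100
Substituting: Recovery = 1.8280 / 2.3630 * 100
Result: 77.3593 %


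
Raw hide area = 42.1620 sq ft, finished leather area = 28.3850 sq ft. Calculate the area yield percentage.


Formula: Yield = finished / raw * 100
Substituting: Yield = 28.3850 / 42.1620 * 100
Result: 67.3237 %


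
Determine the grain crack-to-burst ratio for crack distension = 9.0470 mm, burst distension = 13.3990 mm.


Formula: Ratio = crack / burst
Substituting: Ratio = 9.0470 / 13.3990
Result: 0.6752


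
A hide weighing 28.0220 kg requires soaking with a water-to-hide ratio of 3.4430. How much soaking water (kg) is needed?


Formula: Water = hide_weight * ratio
Substituting: Water = 28.0220 * 3.4430
Result: 96.4797 kg


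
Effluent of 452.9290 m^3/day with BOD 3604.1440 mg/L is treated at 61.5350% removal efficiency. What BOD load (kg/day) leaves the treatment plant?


Load_in = volume * conc / 1000 = 452.9290 * 3604.1440 / 1000 = 1632.4213 kg/day
Removed = Load_in * eff / 100 = 1632.4213 * 61.5350 / 100 = 1004.5105 kg/day
Load_out = Load_in - Removed = 1632.4213 - 1004.5105 = 627.9109 kg/day


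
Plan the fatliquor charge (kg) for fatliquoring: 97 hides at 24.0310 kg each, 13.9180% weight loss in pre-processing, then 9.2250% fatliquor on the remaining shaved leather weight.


Total_raw = N * avg_wt = 97 * 24.0310 = 2331.0070 kg
Substrate = Total_raw * (1 - loss/100) = 2331.0070 * (1 - 13.9180/100) = 2006.5774 kg
Fat = Substrate * pct / 100 = 2006.5774 * 9.2250 / 100 = 185.1068 kg


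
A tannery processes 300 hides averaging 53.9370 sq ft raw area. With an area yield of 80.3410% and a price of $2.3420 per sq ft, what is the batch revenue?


Raw_total = N * avg_area = 300 * 53.9370 = 16181.1000 sq ft
Finished = Raw_total * yield / 100 = 16181.1000 * 80.3410 / 100 = 13000.0576 sq ft
Value = Finished * price = 13000.0576 * 2.3420 = 30446.1348 $


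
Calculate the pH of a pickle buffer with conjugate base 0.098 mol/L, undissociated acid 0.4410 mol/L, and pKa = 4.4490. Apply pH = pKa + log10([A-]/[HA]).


ratio = [A-] / [HA] = 0.098 / 0.4410 = 0.2222
log10(ratio) = -0.6532
pH = pKa + log10(ratio) = 4.4490 - 0.6532 = 3.7958


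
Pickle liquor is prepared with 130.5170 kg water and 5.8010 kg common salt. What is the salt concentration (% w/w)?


Formula: Conc = salt / (water + salt) * 100
Substituting: Conc = 5.8010 / (130.5170 + 5.8010) * 100
Result: 4.2555 %


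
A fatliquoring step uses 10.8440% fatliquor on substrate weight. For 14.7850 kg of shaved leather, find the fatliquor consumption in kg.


Formula: Fat = substrate * pct / 100
Substituting: Fat = 14.7850 * 10.8440 / 100
Result: 1.6033 kg


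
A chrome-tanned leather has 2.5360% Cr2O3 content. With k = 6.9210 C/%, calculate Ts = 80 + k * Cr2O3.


Formula: Ts = 80 + k * Cr2O3
Substituting: Ts = 80 + 6.9210 * 2.5360
Result: 97.5517 C


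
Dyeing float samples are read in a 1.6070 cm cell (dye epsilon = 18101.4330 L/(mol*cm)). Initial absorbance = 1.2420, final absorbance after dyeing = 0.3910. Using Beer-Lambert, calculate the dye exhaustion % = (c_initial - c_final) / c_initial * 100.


c_initial = A_i / (epsilon * l) = 1.2420 / (18101.4330 * 1.6070) = 4.2697e-05 mol/L
c_final = A_f / (epsilon * l) = 0.3910 / (18101.4330 * 1.6070) = 1.3442e-05 mol/L
Exhaustion = (c_initial - c_final) / c_initial * 100 = (4.2697e-05 - 1.3442e-05) / 4.2697e-05 * 100 = 68.5185 %


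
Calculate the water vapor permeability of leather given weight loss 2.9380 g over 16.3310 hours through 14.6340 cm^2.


Formula: WVP = loss / (area * time)
Substituting: WVP = 2.9380 / (14.6340 * 16.3310)
Result: 0.0122935 g/(cm^2*hr)


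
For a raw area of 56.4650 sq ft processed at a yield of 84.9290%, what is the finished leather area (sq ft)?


Formula: finished = raw * yield / 100
Substituting: finished = 56.4650 * 84.9290 / 100
Result: 47.9552 sq ft


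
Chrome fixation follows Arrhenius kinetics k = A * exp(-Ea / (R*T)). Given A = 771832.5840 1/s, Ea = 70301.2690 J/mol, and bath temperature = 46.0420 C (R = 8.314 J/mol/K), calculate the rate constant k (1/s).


T_K = T_C + 273.15 = 46.0420 + 273.15 = 319.1920 K
exponent = -Ea / (R * T_K) = -70301.2690 / (8.314 * 319.1920) = -26.4912
k = A * exp(exponent) = 771832.5840 * exp(-26.4912) = 2.4130e-06 1/s


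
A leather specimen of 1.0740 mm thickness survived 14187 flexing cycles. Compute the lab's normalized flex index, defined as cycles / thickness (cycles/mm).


Formula: Index = cycles / thickness
Substituting: Index = 14187 / 1.0740
Result: 13209.4972 cycles/mm


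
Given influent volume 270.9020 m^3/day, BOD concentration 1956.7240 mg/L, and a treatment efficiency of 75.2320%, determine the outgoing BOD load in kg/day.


Load_in = volume * conc / 1000 = 270.9020 * 1956.7240 / 1000 = 530.0804 kg/day
Removed = Load_in * eff / 100 = 530.0804 * 75.2320 / 100 = 398.7901 kg/day
Load_out = Load_in - Removed = 530.0804 - 398.7901 = 131.2903 kg/day


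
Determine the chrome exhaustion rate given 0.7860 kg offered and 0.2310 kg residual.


Formula: Uptake = (offered - residual) / offered * 100
Substituting: Uptake = (0.7860 - 0.2310) / 0.7860 * 100
Result: 70.6107 %


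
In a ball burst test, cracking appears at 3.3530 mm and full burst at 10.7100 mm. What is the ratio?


Formula: Ratio = crack / burst
Substituting: Ratio = 3.3530 / 10.7100
Result: 0.3131


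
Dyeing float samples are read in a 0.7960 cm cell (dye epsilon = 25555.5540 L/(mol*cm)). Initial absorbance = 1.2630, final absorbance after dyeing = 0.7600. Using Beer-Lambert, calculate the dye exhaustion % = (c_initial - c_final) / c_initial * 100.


c_initial = A_i / (epsilon * l) = 1.2630 / (25555.5540 * 0.7960) = 6.2088e-05 mol/L
c_final = A_f / (epsilon * l) = 0.7600 / (25555.5540 * 0.7960) = 3.7361e-05 mol/L
Exhaustion = (c_initial - c_final) / c_initial * 100 = (6.2088e-05 - 3.7361e-05) / 6.2088e-05 * 100 = 39.8258 %


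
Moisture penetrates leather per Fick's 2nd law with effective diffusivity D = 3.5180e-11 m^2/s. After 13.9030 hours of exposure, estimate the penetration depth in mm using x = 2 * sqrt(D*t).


t = 13.9030 hr * 3600 = 50050.8000 s
D * t = 3.5180e-11 * 50050.8000 = 1.7608e-06
x = 2 * sqrt(D*t) = 2 * sqrt(1.7608e-06) = 0.00265389 m = 2.6539 mm


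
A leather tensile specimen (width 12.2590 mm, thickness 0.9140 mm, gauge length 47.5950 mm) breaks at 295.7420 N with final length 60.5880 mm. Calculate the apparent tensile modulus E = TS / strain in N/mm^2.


TS = F / (w * t) = 295.7420 / (12.2590 * 0.9140) = 26.3944 N/mm^2
strain = (Lf - L0) / L0 = (60.5880 - 47.5950) / 47.5950 = 0.2730
E = TS / strain = 26.3944 / 0.2730 = 96.6860 N/mm^2


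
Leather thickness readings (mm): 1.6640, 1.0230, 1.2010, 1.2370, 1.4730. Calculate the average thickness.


Formula: Average = sum / n
Substituting: Average = 6.5980 / 5
Result: 1.3196 mm


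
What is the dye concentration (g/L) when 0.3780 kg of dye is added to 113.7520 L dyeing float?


Formula: Conc = dye_mass(kg) / volume(L) * 1000
Substituting: Conc = 0.3780 / 113.7520 * 1000
Result: 3.3230 g/L


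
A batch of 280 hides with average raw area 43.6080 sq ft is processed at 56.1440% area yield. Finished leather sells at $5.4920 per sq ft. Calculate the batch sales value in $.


Raw_total = N * avg_area = 280 * 43.6080 = 12210.2400 sq ft
Finished = Raw_total * yield / 100 = 12210.2400 * 56.1440 / 100 = 6855.3171 sq ft
Value = Finished * price = 6855.3171 * 5.4920 = 37649.4018 $
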